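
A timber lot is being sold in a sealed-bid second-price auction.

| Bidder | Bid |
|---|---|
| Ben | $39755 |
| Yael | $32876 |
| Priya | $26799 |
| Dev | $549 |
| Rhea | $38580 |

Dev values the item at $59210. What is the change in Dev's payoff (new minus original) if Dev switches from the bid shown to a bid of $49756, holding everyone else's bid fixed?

The highest bid among the other bidders is $39755; Dev's bid doesn't change that.
Original bid $549: Dev is not highest (top rival bid is $39755); payoff $0.
Alternative bid $49756: Dev is highest, pays the top rival bid $39755; payoff $59210 − $39755 = $19455.
Change in payoff = $19455 − ($0) = $19455.

$19455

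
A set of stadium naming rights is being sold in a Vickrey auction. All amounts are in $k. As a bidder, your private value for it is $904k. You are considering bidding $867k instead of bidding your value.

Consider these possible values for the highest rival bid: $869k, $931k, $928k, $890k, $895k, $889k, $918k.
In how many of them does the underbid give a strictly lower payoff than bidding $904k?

4

The deviation hurts exactly when the highest competing bid lies strictly between $867k and $904k — underbidding then forfeits a profitable win.
$869k: inside the interval → strictly worse (loss $35k).
$931k: above both → same outcome either way.
$928k: above both → same outcome either way.
$890k: inside the interval → strictly worse (loss $14k).
$895k: inside the interval → strictly worse (loss $9k).
$889k: inside the interval → strictly worse (loss $15k).
$918k: above both → same outcome either way.
Count: 4.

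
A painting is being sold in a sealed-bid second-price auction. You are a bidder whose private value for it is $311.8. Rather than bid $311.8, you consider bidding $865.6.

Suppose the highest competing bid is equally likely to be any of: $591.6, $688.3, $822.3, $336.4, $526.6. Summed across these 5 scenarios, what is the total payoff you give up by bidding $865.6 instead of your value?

The deviation costs you only when the competing bid falls strictly between $311.8 and $865.6; elsewhere both bids give the same outcome.
$591.6: truthful payoff $0, deviation payoff −$279.8 → loss $279.8.
$688.3: truthful payoff $0, deviation payoff −$376.5 → loss $376.5.
$822.3: truthful payoff $0, deviation payoff −$510.5 → loss $510.5.
$336.4: truthful payoff $0, deviation payoff −$24.6 → loss $24.6.
$526.6: truthful payoff $0, deviation payoff −$214.8 → loss $214.8.
Total loss = $279.8 + $376.5 + $510.5 + $24.6 + $214.8 = $1406.2.

$1406.2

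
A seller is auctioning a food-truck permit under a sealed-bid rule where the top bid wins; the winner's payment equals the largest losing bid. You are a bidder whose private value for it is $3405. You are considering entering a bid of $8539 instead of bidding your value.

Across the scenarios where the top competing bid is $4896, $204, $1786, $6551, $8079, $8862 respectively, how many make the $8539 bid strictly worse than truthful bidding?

The deviation hurts exactly when the highest competing bid lies strictly between $3405 and $8539 — overbidding then wins at a price above your value.
$4896: inside the interval → strictly worse (loss $1491).
$204: below both → same outcome either way.
$1786: below both → same outcome either way.
$6551: inside the interval → strictly worse (loss $3146).
$8079: inside the interval → strictly worse (loss $4674).
$8862: above both → same outcome either way.
Count: 3.

3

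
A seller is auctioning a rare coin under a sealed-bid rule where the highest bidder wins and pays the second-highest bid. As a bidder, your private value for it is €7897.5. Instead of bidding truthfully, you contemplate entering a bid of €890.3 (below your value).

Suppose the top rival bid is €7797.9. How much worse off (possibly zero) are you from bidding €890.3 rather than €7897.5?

Bidding your value €7897.5: you win (since €7897.5 > €7797.9) and pay €7797.9. Payoff €99.6.
Bidding €890.3: you lose. Payoff €0.
The competing bid €7797.9 lies between your shaded bid and your value, so underbidding forfeits an item you could have won at a profitable price.
Loss from deviating = €99.6 − (€0) = €99.6.
Truthful bidding weakly dominates here: raising your bid can only win items priced above your value, and lowering it can only forfeit items priced below.

€99.6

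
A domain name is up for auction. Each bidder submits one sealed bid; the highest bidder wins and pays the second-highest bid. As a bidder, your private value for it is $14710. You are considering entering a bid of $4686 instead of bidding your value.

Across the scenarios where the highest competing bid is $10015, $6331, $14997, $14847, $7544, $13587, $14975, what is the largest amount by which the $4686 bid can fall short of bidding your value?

$8379

$10015: truthful gives $4695, deviation gives $0 → loss $4695.
$6331: truthful gives $8379, deviation gives $0 → loss $8379.
$14997: same outcome either way → loss $0.
$14847: same outcome either way → loss $0.
$7544: truthful gives $7166, deviation gives $0 → loss $7166.
$13587: truthful gives $1123, deviation gives $0 → loss $1123.
$14975: same outcome either way → loss $0.
Maximum loss: $8379.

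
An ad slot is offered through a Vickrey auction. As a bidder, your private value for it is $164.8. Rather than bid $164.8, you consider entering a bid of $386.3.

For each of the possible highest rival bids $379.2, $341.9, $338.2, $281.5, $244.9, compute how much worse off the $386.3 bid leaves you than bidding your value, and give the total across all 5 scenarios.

The deviation costs you only when the competing bid falls strictly between $164.8 and $386.3; elsewhere both bids give the same outcome.
$379.2: truthful payoff $0, deviation payoff −$214.4 → loss $214.4.
$341.9: truthful payoff $0, deviation payoff −$177.1 → loss $177.1.
$338.2: truthful payoff $0, deviation payoff −$173.4 → loss $173.4.
$281.5: truthful payoff $0, deviation payoff −$116.7 → loss $116.7.
$244.9: truthful payoff $0, deviation payoff −$80.1 → loss $80.1.
Total loss = $214.4 + $177.1 + $173.4 + $116.7 + $80.1 = $761.7.

$761.7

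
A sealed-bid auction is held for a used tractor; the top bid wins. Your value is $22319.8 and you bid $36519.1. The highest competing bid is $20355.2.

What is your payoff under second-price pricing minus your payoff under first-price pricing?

$16163.9

You have the highest bid, so you win under either rule.
Second-price: pay $20355.2 → payoff $1964.6.
First-price: pay your own bid $36519.1 → payoff −$14199.3.
Difference = $1964.6 − (−$14199.3) = $16163.9.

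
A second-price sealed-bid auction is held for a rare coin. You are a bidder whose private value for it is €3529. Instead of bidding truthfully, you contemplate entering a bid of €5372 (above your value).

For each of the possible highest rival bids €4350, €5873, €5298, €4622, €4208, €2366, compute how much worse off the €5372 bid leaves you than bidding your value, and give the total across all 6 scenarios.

€4362

The deviation costs you only when the competing bid falls strictly between €3529 and €5372; elsewhere both bids give the same outcome.
€4350: truthful payoff €0, deviation payoff −€821 → loss €821.
€5873: outcomes coincide → loss €0.
€5298: truthful payoff €0, deviation payoff −€1769 → loss €1769.
€4622: truthful payoff €0, deviation payoff −€1093 → loss €1093.
€4208: truthful payoff €0, deviation payoff −€679 → loss €679.
€2366: outcomes coincide → loss €0.
Total loss = €821 + €1769 + €1093 + €679 = €4362.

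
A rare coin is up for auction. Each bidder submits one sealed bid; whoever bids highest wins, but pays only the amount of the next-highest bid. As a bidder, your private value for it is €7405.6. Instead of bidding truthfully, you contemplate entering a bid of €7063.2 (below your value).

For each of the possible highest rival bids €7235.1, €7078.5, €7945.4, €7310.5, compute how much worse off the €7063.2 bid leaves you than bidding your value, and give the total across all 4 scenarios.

€592.7

The deviation costs you only when the competing bid falls strictly between €7063.2 and €7405.6; elsewhere both bids give the same outcome.
€7235.1: truthful payoff €170.5, deviation payoff €0 → loss €170.5.
€7078.5: truthful payoff €327.1, deviation payoff €0 → loss €327.1.
€7945.4: outcomes coincide → loss €0.
€7310.5: truthful payoff €95.1, deviation payoff €0 → loss €95.1.
Total loss = €170.5 + €327.1 + €95.1 = €592.7.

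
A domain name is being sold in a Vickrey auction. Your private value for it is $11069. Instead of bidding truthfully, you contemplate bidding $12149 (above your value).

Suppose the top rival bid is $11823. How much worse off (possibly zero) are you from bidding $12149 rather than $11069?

Bidding your value $11069: you lose (since $11069 < $11823). Payoff $0.
Bidding $12149: you win and pay $11823. Payoff $11069 − $11823 = −$754.
The competing bid $11823 lies between your value and your inflated bid, so overbidding wins an item priced above your value.
Loss from deviating = $0 − (−$754) = $754.
In a second-price auction your bid sets only whether you win, not what you pay, so bidding your true value is weakly dominant.

$754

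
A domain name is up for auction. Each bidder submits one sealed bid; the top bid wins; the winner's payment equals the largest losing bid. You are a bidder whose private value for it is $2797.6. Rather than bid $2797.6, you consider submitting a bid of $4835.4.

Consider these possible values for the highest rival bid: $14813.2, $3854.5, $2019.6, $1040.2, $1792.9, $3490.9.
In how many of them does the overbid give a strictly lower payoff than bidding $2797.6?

2

The deviation hurts exactly when the highest competing bid lies strictly between $2797.6 and $4835.4 — overbidding then wins at a price above your value.
$14813.2: above both → same outcome either way.
$3854.5: inside the interval → strictly worse (loss $1056.9).
$2019.6: below both → same outcome either way.
$1040.2: below both → same outcome either way.
$1792.9: below both → same outcome either way.
$3490.9: inside the interval → strictly worse (loss $693.3).
Count: 2.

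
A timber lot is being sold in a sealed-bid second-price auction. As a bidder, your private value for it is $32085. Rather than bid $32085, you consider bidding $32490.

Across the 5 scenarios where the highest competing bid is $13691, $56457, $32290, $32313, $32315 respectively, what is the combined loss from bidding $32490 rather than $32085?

The deviation costs you only when the competing bid falls strictly between $32085 and $32490; elsewhere both bids give the same outcome.
$13691: outcomes coincide → loss $0.
$56457: outcomes coincide → loss $0.
$32290: truthful payoff $0, deviation payoff −$205 → loss $205.
$32313: truthful payoff $0, deviation payoff −$228 → loss $228.
$32315: truthful payoff $0, deviation payoff −$230 → loss $230.
Total loss = $205 + $228 + $230 = $663.

$663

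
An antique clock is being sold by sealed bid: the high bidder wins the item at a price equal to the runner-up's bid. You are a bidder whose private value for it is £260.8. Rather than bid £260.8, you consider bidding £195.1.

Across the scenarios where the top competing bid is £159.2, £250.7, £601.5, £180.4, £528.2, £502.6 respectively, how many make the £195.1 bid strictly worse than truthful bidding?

1

The deviation hurts exactly when the highest competing bid lies strictly between £195.1 and £260.8 — underbidding then forfeits a profitable win.
£159.2: below both → same outcome either way.
£250.7: inside the interval → strictly worse (loss £10.1).
£601.5: above both → same outcome either way.
£180.4: below both → same outcome either way.
£528.2: above both → same outcome either way.
£502.6: above both → same outcome either way.
Count: 1.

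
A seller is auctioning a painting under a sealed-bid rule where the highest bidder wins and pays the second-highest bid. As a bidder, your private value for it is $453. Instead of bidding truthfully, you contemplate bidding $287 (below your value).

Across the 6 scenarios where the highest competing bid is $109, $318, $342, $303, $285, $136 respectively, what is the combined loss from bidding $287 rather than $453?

$396

The deviation costs you only when the competing bid falls strictly between $287 and $453; elsewhere both bids give the same outcome.
$109: outcomes coincide → loss $0.
$318: truthful payoff $135, deviation payoff $0 → loss $135.
$342: truthful payoff $111, deviation payoff $0 → loss $111.
$303: truthful payoff $150, deviation payoff $0 → loss $150.
$285: outcomes coincide → loss $0.
$136: outcomes coincide → loss $0.
Total loss = $135 + $111 + $150 = $396.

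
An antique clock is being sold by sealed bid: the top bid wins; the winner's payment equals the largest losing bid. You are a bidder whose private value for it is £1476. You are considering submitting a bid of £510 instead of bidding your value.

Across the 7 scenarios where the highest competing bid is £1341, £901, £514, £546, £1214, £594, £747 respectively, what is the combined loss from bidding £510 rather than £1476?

£4475

The deviation costs you only when the competing bid falls strictly between £510 and £1476; elsewhere both bids give the same outcome.
£1341: truthful payoff £135, deviation payoff £0 → loss £135.
£901: truthful payoff £575, deviation payoff £0 → loss £575.
£514: truthful payoff £962, deviation payoff £0 → loss £962.
£546: truthful payoff £930, deviation payoff £0 → loss £930.
£1214: truthful payoff £262, deviation payoff £0 → loss £262.
£594: truthful payoff £882, deviation payoff £0 → loss £882.
£747: truthful payoff £729, deviation payoff £0 → loss £729.
Total loss = £135 + £575 + £962 + £930 + £262 + £882 + £729 = £4475.
Because the price is fixed by the runner-up's bid, deviating from your value can only change a good outcome into a bad one — never the reverse.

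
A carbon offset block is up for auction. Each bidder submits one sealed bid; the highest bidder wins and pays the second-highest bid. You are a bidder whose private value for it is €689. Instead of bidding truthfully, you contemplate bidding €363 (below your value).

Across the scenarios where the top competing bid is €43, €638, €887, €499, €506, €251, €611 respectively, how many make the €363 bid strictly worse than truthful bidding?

The deviation hurts exactly when the highest competing bid lies strictly between €363 and €689 — underbidding then forfeits a profitable win.
€43: below both → same outcome either way.
€638: inside the interval → strictly worse (loss €51).
€887: above both → same outcome either way.
€499: inside the interval → strictly worse (loss €190).
€506: inside the interval → strictly worse (loss €183).
€251: below both → same outcome either way.
€611: inside the interval → strictly worse (loss €78).
Count: 4.

4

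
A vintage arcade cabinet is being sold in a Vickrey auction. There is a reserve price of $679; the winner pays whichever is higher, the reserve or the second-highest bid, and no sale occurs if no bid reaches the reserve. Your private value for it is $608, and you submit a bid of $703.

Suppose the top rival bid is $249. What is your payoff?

Your bid $703 is the highest and exceeds the reserve.
Price = max(second-highest bid, reserve) = max($249, $679) = $679.
Payoff = $608 − $679 = −$71.

−$71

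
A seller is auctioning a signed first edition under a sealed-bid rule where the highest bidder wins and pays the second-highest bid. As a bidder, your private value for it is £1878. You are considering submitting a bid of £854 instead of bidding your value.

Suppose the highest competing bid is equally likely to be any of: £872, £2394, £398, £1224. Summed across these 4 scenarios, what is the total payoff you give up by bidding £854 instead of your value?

The deviation costs you only when the competing bid falls strictly between £854 and £1878; elsewhere both bids give the same outcome.
£872: truthful payoff £1006, deviation payoff £0 → loss £1006.
£2394: outcomes coincide → loss £0.
£398: outcomes coincide → loss £0.
£1224: truthful payoff £654, deviation payoff £0 → loss £654.
Total loss = £1006 + £654 = £1660.

£1660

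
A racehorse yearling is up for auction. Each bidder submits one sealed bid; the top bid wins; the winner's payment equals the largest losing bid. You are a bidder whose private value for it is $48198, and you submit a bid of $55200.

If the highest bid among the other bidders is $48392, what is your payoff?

Your bid $55200 exceeds the highest competing bid $48392, so you win.
In a second-price auction the winner pays the second-highest bid, $48392.
Payoff = value − price = $48198 − $48392 = −$194.

−$194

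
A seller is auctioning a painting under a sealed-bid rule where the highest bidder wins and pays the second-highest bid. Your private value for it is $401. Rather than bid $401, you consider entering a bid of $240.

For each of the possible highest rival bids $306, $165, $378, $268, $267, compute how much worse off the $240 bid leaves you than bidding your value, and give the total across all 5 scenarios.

$385

The deviation costs you only when the competing bid falls strictly between $240 and $401; elsewhere both bids give the same outcome.
$306: truthful payoff $95, deviation payoff $0 → loss $95.
$165: outcomes coincide → loss $0.
$378: truthful payoff $23, deviation payoff $0 → loss $23.
$268: truthful payoff $133, deviation payoff $0 → loss $133.
$267: truthful payoff $134, deviation payoff $0 → loss $134.
Total loss = $95 + $23 + $133 + $134 = $385.
In a second-price auction your bid sets only whether you win, not what you pay, so bidding your true value is weakly dominant.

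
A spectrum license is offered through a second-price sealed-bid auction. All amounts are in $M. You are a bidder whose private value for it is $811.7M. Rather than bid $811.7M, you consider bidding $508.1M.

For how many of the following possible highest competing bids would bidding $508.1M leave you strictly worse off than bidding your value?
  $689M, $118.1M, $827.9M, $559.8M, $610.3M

The deviation hurts exactly when the highest competing bid lies strictly between $508.1M and $811.7M — underbidding then forfeits a profitable win.
$689M: inside the interval → strictly worse (loss $122.7M).
$118.1M: below both → same outcome either way.
$827.9M: above both → same outcome either way.
$559.8M: inside the interval → strictly worse (loss $251.9M).
$610.3M: inside the interval → strictly worse (loss $201.4M).
Count: 3.

3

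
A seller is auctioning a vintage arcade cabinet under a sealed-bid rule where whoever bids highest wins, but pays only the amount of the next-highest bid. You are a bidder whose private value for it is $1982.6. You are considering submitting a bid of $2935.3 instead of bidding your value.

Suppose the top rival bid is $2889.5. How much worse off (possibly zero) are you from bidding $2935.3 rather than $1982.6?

Bidding your value $1982.6: you lose (since $1982.6 < $2889.5). Payoff $0.
Bidding $2935.3: you win and pay $2889.5. Payoff $1982.6 − $2889.5 = −$906.9.
The competing bid $2889.5 lies between your value and your inflated bid, so overbidding wins an item priced above your value.
Loss from deviating = $0 − (−$906.9) = $906.9.

$906.9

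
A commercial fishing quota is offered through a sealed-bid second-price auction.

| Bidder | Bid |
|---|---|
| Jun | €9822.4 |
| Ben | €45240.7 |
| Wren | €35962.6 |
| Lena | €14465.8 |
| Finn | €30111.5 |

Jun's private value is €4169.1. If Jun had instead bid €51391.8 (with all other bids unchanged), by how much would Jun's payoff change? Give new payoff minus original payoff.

The highest bid among the other bidders is €45240.7; Jun's bid doesn't change that.
Original bid €9822.4: Jun is not highest (top rival bid is €45240.7); payoff €0.
Alternative bid €51391.8: Jun is highest, pays the top rival bid €45240.7; payoff €4169.1 − €45240.7 = −€41071.6.
Change in payoff = −€41071.6 − (€0) = −€41071.6.

−€41071.6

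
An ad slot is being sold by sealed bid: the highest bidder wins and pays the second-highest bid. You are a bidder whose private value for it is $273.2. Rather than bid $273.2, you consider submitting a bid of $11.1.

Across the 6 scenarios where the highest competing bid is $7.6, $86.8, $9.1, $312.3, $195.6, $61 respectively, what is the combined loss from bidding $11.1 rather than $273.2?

$476.2

The deviation costs you only when the competing bid falls strictly between $11.1 and $273.2; elsewhere both bids give the same outcome.
$7.6: outcomes coincide → loss $0.
$86.8: truthful payoff $186.4, deviation payoff $0 → loss $186.4.
$9.1: outcomes coincide → loss $0.
$312.3: outcomes coincide → loss $0.
$195.6: truthful payoff $77.6, deviation payoff $0 → loss $77.6.
$61: truthful payoff $212.2, deviation payoff $0 → loss $212.2.
Total loss = $186.4 + $77.6 + $212.2 = $476.2.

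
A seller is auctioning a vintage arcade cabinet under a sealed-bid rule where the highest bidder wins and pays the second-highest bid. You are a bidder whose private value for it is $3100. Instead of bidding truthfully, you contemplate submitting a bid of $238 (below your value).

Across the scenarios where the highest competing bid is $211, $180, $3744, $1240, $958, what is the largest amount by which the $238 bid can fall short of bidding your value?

$2142

$211: same outcome either way → loss $0.
$180: same outcome either way → loss $0.
$3744: same outcome either way → loss $0.
$1240: truthful gives $1860, deviation gives $0 → loss $1860.
$958: truthful gives $2142, deviation gives $0 → loss $2142.
Maximum loss: $2142.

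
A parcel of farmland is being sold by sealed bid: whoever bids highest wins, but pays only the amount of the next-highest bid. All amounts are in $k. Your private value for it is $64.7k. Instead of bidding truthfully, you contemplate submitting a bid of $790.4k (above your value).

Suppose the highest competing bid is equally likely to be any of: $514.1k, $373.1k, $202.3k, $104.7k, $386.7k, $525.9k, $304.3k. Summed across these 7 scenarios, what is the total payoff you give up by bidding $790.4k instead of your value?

The deviation costs you only when the competing bid falls strictly between $64.7k and $790.4k; elsewhere both bids give the same outcome.
$514.1k: truthful payoff $0k, deviation payoff −$449.4k → loss $449.4k.
$373.1k: truthful payoff $0k, deviation payoff −$308.4k → loss $308.4k.
$202.3k: truthful payoff $0k, deviation payoff −$137.6k → loss $137.6k.
$104.7k: truthful payoff $0k, deviation payoff −$40k → loss $40k.
$386.7k: truthful payoff $0k, deviation payoff −$322k → loss $322k.
$525.9k: truthful payoff $0k, deviation payoff −$461.2k → loss $461.2k.
$304.3k: truthful payoff $0k, deviation payoff −$239.6k → loss $239.6k.
Total loss = $449.4k + $308.4k + $137.6k + $40k + $322k + $461.2k + $239.6k = $1958.2k.

$1958.2k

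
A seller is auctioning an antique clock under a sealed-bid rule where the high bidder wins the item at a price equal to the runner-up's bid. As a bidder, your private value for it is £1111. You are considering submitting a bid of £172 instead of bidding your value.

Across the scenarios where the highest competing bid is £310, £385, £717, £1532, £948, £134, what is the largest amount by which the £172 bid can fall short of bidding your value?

£310: truthful gives £801, deviation gives £0 → loss £801.
£385: truthful gives £726, deviation gives £0 → loss £726.
£717: truthful gives £394, deviation gives £0 → loss £394.
£1532: same outcome either way → loss £0.
£948: truthful gives £163, deviation gives £0 → loss £163.
£134: same outcome either way → loss £0.
Maximum loss: £801.

£801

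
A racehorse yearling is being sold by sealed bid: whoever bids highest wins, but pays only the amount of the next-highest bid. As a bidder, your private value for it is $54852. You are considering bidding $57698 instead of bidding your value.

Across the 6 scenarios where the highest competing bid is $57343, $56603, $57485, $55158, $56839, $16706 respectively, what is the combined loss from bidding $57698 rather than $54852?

The deviation costs you only when the competing bid falls strictly between $54852 and $57698; elsewhere both bids give the same outcome.
$57343: truthful payoff $0, deviation payoff −$2491 → loss $2491.
$56603: truthful payoff $0, deviation payoff −$1751 → loss $1751.
$57485: truthful payoff $0, deviation payoff −$2633 → loss $2633.
$55158: truthful payoff $0, deviation payoff −$306 → loss $306.
$56839: truthful payoff $0, deviation payoff −$1987 → loss $1987.
$16706: outcomes coincide → loss $0.
Total loss = $2491 + $1751 + $2633 + $306 + $1987 = $9168.

$9168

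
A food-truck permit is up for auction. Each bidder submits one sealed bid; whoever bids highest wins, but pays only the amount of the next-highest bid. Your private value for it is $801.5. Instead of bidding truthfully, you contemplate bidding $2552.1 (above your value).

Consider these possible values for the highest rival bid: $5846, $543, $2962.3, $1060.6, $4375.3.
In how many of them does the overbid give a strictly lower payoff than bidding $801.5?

1

The deviation hurts exactly when the highest competing bid lies strictly between $801.5 and $2552.1 — overbidding then wins at a price above your value.
$5846: above both → same outcome either way.
$543: below both → same outcome either way.
$2962.3: above both → same outcome either way.
$1060.6: inside the interval → strictly worse (loss $259.1).
$4375.3: above both → same outcome either way.
Count: 1.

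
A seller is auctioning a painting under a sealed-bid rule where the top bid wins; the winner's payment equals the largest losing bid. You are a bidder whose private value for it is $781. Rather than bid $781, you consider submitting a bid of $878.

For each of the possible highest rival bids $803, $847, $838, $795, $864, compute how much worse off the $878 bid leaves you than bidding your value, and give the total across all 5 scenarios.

$242

The deviation costs you only when the competing bid falls strictly between $781 and $878; elsewhere both bids give the same outcome.
$803: truthful payoff $0, deviation payoff −$22 → loss $22.
$847: truthful payoff $0, deviation payoff −$66 → loss $66.
$838: truthful payoff $0, deviation payoff −$57 → loss $57.
$795: truthful payoff $0, deviation payoff −$14 → loss $14.
$864: truthful payoff $0, deviation payoff −$83 → loss $83.
Total loss = $22 + $66 + $57 + $14 + $83 = $242.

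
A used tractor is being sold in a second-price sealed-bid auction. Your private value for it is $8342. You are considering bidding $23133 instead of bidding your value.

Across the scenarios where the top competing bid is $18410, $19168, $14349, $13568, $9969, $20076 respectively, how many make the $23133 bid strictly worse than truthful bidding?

6

The deviation hurts exactly when the highest competing bid lies strictly between $8342 and $23133 — overbidding then wins at a price above your value.
$18410: inside the interval → strictly worse (loss $10068).
$19168: inside the interval → strictly worse (loss $10826).
$14349: inside the interval → strictly worse (loss $6007).
$13568: inside the interval → strictly worse (loss $5226).
$9969: inside the interval → strictly worse (loss $1627).
$20076: inside the interval → strictly worse (loss $11734).
Count: 6.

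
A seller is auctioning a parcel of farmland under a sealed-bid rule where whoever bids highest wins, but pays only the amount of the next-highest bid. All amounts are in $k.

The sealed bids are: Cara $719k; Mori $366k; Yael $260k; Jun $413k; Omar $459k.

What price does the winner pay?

Highest bid: Cara at $719k, so Cara wins.
Second-highest bid: Omar at $459k — that is the price the winner pays.

$459k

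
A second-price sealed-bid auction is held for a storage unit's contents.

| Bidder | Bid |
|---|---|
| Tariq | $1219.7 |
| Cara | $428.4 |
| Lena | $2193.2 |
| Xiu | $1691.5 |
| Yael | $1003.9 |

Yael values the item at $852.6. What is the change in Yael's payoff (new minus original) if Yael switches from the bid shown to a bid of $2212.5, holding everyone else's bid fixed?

−$1340.6

The highest bid among the other bidders is $2193.2; Yael's bid doesn't change that.
Original bid $1003.9: Yael is not highest (top rival bid is $2193.2); payoff $0.
Alternative bid $2212.5: Yael is highest, pays the top rival bid $2193.2; payoff $852.6 − $2193.2 = −$1340.6.
Change in payoff = −$1340.6 − ($0) = −$1340.6.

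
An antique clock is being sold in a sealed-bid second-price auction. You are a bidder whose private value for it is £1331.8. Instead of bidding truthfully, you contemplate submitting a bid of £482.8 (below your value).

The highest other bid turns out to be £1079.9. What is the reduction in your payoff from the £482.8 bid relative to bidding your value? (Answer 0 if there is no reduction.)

Bidding your value £1331.8: you win (since £1331.8 > £1079.9) and pay £1079.9. Payoff £251.9.
Bidding £482.8: you lose. Payoff £0.
The competing bid £1079.9 lies between your shaded bid and your value, so underbidding forfeits an item you could have won at a profitable price.
Loss from deviating = £251.9 − (£0) = £251.9.

£251.9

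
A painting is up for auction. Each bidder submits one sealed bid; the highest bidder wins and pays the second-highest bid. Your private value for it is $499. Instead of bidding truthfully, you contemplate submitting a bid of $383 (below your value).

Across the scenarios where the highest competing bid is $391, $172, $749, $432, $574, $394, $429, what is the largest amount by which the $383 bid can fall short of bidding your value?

$108

$391: truthful gives $108, deviation gives $0 → loss $108.
$172: same outcome either way → loss $0.
$749: same outcome either way → loss $0.
$432: truthful gives $67, deviation gives $0 → loss $67.
$574: same outcome either way → loss $0.
$394: truthful gives $105, deviation gives $0 → loss $105.
$429: truthful gives $70, deviation gives $0 → loss $70.
Maximum loss: $108.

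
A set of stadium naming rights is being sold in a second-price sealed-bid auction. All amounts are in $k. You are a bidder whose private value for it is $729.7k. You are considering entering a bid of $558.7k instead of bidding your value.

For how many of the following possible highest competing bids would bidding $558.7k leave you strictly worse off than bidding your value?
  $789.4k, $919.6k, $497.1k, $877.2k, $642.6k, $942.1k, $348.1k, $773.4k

1

The deviation hurts exactly when the highest competing bid lies strictly between $558.7k and $729.7k — underbidding then forfeits a profitable win.
$789.4k: above both → same outcome either way.
$919.6k: above both → same outcome either way.
$497.1k: below both → same outcome either way.
$877.2k: above both → same outcome either way.
$642.6k: inside the interval → strictly worse (loss $87.1k).
$942.1k: above both → same outcome either way.
$348.1k: below both → same outcome either way.
$773.4k: above both → same outcome either way.
Count: 1.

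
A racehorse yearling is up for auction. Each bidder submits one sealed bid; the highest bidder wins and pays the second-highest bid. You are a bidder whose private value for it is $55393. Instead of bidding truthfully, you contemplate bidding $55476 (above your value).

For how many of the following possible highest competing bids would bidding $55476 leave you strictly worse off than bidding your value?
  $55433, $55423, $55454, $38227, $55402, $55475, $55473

The deviation hurts exactly when the highest competing bid lies strictly between $55393 and $55476 — overbidding then wins at a price above your value.
$55433: inside the interval → strictly worse (loss $40).
$55423: inside the interval → strictly worse (loss $30).
$55454: inside the interval → strictly worse (loss $61).
$38227: below both → same outcome either way.
$55402: inside the interval → strictly worse (loss $9).
$55475: inside the interval → strictly worse (loss $82).
$55473: inside the interval → strictly worse (loss $80).
Count: 6.

6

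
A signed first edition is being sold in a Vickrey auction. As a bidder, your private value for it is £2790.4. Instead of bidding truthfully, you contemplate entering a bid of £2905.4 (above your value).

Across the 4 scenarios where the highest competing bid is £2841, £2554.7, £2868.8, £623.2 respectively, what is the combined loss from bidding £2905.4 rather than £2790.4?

The deviation costs you only when the competing bid falls strictly between £2790.4 and £2905.4; elsewhere both bids give the same outcome.
£2841: truthful payoff £0, deviation payoff −£50.6 → loss £50.6.
£2554.7: outcomes coincide → loss £0.
£2868.8: truthful payoff £0, deviation payoff −£78.4 → loss £78.4.
£623.2: outcomes coincide → loss £0.
Total loss = £50.6 + £78.4 = £129.

£129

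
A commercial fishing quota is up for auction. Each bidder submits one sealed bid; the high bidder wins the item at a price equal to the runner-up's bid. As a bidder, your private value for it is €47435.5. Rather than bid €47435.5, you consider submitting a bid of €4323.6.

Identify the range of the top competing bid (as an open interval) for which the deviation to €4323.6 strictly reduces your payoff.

If the competing bid is below €4323.6, both bids win at the same price — no difference.
If it is above €47435.5, both bids lose — no difference.
If it lies strictly between €4323.6 and €47435.5, bidding your value wins at a price below your value (positive payoff) while bidding €4323.6 loses (payoff 0).
So the deviation strictly hurts on the open interval (€4323.6, €47435.5).

(€4323.6, €47435.5)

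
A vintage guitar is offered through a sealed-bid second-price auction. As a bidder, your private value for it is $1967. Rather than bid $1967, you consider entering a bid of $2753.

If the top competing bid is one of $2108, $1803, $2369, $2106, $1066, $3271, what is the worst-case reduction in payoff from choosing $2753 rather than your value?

$2108: truthful gives $0, deviation gives −$141 → loss $141.
$1803: same outcome either way → loss $0.
$2369: truthful gives $0, deviation gives −$402 → loss $402.
$2106: truthful gives $0, deviation gives −$139 → loss $139.
$1066: same outcome either way → loss $0.
$3271: same outcome either way → loss $0.
Maximum loss: $402.

$402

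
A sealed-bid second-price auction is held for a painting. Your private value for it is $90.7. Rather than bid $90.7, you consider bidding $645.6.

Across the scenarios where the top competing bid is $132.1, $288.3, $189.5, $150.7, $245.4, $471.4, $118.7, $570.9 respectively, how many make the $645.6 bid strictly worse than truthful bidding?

8

The deviation hurts exactly when the highest competing bid lies strictly between $90.7 and $645.6 — overbidding then wins at a price above your value.
$132.1: inside the interval → strictly worse (loss $41.4).
$288.3: inside the interval → strictly worse (loss $197.6).
$189.5: inside the interval → strictly worse (loss $98.8).
$150.7: inside the interval → strictly worse (loss $60).
$245.4: inside the interval → strictly worse (loss $154.7).
$471.4: inside the interval → strictly worse (loss $380.7).
$118.7: inside the interval → strictly worse (loss $28).
$570.9: inside the interval → strictly worse (loss $480.2).
Count: 8.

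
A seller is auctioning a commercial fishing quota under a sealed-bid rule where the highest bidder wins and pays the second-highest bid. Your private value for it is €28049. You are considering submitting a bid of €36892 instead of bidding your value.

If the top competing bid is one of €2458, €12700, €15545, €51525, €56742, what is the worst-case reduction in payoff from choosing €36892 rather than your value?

€0

€2458: same outcome either way → loss €0.
€12700: same outcome either way → loss €0.
€15545: same outcome either way → loss €0.
€51525: same outcome either way → loss €0.
€56742: same outcome either way → loss €0.
Maximum loss: €0.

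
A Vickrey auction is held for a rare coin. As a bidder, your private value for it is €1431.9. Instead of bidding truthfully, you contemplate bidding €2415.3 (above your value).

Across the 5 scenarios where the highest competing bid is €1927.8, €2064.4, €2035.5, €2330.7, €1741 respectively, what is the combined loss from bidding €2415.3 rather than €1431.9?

€2939.9

The deviation costs you only when the competing bid falls strictly between €1431.9 and €2415.3; elsewhere both bids give the same outcome.
€1927.8: truthful payoff €0, deviation payoff −€495.9 → loss €495.9.
€2064.4: truthful payoff €0, deviation payoff −€632.5 → loss €632.5.
€2035.5: truthful payoff €0, deviation payoff −€603.6 → loss €603.6.
€2330.7: truthful payoff €0, deviation payoff −€898.8 → loss €898.8.
€1741: truthful payoff €0, deviation payoff −€309.1 → loss €309.1.
Total loss = €495.9 + €632.5 + €603.6 + €898.8 + €309.1 = €2939.9.
In a second-price auction your bid sets only whether you win, not what you pay, so bidding your true value is weakly dominant.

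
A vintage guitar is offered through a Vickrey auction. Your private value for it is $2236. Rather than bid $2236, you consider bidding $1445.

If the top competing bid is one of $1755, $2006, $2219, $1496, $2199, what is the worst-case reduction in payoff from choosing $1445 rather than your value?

$740

$1755: truthful gives $481, deviation gives $0 → loss $481.
$2006: truthful gives $230, deviation gives $0 → loss $230.
$2219: truthful gives $17, deviation gives $0 → loss $17.
$1496: truthful gives $740, deviation gives $0 → loss $740.
$2199: truthful gives $37, deviation gives $0 → loss $37.
Maximum loss: $740.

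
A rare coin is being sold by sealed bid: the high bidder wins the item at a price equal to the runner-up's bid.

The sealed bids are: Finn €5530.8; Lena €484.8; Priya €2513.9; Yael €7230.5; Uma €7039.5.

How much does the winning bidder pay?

€7039.5

Highest bid: Yael at €7230.5, so Yael wins.
Second-highest bid: Uma at €7039.5 — that is the price the winner pays.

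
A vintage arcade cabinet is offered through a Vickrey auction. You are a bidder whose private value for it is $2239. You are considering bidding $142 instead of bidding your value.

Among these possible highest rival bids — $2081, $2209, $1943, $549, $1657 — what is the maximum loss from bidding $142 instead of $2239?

$2081: truthful gives $158, deviation gives $0 → loss $158.
$2209: truthful gives $30, deviation gives $0 → loss $30.
$1943: truthful gives $296, deviation gives $0 → loss $296.
$549: truthful gives $1690, deviation gives $0 → loss $1690.
$1657: truthful gives $582, deviation gives $0 → loss $582.
Maximum loss: $1690.

$1690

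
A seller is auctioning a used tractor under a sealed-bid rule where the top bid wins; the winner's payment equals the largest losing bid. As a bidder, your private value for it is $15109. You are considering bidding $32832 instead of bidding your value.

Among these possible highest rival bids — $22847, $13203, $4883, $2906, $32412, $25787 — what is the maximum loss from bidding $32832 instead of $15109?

$22847: truthful gives $0, deviation gives −$7738 → loss $7738.
$13203: same outcome either way → loss $0.
$4883: same outcome either way → loss $0.
$2906: same outcome either way → loss $0.
$32412: truthful gives $0, deviation gives −$17303 → loss $17303.
$25787: truthful gives $0, deviation gives −$10678 → loss $10678.
Maximum loss: $17303.

$17303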